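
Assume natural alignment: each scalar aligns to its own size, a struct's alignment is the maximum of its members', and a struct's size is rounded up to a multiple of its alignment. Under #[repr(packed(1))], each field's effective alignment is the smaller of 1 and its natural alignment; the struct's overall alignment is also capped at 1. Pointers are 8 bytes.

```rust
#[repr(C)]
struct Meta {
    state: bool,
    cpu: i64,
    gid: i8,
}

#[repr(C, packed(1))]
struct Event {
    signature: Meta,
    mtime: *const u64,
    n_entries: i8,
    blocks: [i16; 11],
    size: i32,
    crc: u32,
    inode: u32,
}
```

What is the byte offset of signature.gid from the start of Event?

16

Meta: @0: state [1B, align 1] → 1; +7 pad (align 8); @8: cpu [8B, align 8] → 16; @16: gid [1B, align 1] → 17; +7 tail pad (align 8); size 24, align 8
@0: signature [24B, align 1] → 24
within Meta: gid at 16
0 + 16 = 16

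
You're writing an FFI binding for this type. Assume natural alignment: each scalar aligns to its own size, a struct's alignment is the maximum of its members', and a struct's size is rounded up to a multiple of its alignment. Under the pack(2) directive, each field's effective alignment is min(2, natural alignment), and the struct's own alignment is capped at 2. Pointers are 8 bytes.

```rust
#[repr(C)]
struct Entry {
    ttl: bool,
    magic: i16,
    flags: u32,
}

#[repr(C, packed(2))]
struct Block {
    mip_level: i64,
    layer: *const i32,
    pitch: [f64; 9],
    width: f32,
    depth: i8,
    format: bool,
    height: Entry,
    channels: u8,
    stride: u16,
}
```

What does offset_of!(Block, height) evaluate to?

94

Entry: ttl at 0 (size 1, align 1) → ends 1; pad 1 to align 2 for magic; magic at 2 (size 2, align 2) → ends 4; flags at 4 (size 4, align 4) → ends 8; total 8 bytes, alignment 4
mip_level at 0 (size 8, align 2) → ends 8
layer at 8 (size 8, align 2) → ends 16
pitch at 16 (size 72, align 2) → ends 88
width at 88 (size 4, align 2) → ends 92
depth at 92 (size 1, align 1) → ends 93
format at 93 (size 1, align 1) → ends 94
height at 94 (size 8, align 2) → ends 102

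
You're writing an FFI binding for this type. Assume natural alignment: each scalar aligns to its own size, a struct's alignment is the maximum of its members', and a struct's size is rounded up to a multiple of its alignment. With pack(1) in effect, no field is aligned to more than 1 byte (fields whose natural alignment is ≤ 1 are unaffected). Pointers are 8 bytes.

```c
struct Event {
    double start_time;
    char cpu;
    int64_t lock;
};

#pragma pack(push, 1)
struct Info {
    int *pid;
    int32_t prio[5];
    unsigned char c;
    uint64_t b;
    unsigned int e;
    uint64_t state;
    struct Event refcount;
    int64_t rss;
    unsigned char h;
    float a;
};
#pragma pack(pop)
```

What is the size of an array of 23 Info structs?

Event: start_time at 0 (size 8, align 8) → ends 8; cpu at 8 (size 1, align 1) → ends 9; pad 7 to align 8 for lock; lock at 16 (size 8, align 8) → ends 24; total 24 bytes, alignment 8
pid at 0 (size 8, align 1) → ends 8
prio at 8 (size 20, align 1) → ends 28
c at 28 (size 1, align 1) → ends 29
b at 29 (size 8, align 1) → ends 37
e at 37 (size 4, align 1) → ends 41
state at 41 (size 8, align 1) → ends 49
refcount at 49 (size 24, align 1) → ends 73
rss at 73 (size 8, align 1) → ends 81
h at 81 (size 1, align 1) → ends 82
a at 82 (size 4, align 1) → ends 86
total 86 bytes, alignment 1
array of 23: 23 × 86 = 1978

1978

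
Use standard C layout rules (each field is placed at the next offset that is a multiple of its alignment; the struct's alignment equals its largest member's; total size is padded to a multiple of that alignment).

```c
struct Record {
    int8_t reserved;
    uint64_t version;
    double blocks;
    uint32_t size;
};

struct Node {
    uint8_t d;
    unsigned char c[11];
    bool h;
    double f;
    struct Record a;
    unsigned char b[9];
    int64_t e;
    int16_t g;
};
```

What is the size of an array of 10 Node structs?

880

Record: @0: reserved [1B, align 1] → 1; +7 pad (align 8); @8: version [8B, align 8] → 16; @16: blocks [8B, align 8] → 24; @24: size [4B, align 4] → 28; +4 tail pad (align 8); size 32, align 8
@0: d [1B, align 1] → 1
@1: c [11B, align 1] → 12
@12: h [1B, align 1] → 13
+3 pad (align 8)
@16: f [8B, align 8] → 24
@24: a [32B, align 8] → 56
@56: b [9B, align 1] → 65
+7 pad (align 8)
@72: e [8B, align 8] → 80
@80: g [2B, align 2] → 82
+6 tail pad (align 8)
size 88, align 8
array of 10: 10 × 88 = 880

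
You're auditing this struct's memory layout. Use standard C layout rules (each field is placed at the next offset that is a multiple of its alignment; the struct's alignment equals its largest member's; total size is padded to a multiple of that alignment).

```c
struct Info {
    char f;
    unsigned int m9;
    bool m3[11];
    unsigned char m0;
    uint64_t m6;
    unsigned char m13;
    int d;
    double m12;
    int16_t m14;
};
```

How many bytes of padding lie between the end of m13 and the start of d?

0..1  f  (1B, 1-aligned)
1..4  -- padding (3B)
4..8  m9  (4B, 4-aligned)
8..19  m3  (11B, 1-aligned)
19..20  m0  (1B, 1-aligned)
20..24  -- padding (4B)
24..32  m6  (8B, 8-aligned)
32..33  m13  (1B, 1-aligned)
33..36  -- padding (3B)
36..40  d  (4B, 4-aligned)

3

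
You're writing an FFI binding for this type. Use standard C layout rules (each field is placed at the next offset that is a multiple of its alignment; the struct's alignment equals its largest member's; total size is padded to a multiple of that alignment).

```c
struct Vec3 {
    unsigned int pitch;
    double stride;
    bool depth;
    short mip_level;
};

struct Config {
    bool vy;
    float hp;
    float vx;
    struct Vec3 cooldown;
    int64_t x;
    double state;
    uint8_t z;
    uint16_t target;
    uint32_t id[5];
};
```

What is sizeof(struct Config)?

Vec3: pitch at 0 (size 4, align 4) → ends 4; pad 4 to align 8 for stride; stride at 8 (size 8, align 8) → ends 16; depth at 16 (size 1, align 1) → ends 17; pad 1 to align 2 for mip_level; mip_level at 18 (size 2, align 2) → ends 20; tail pad 4 to reach multiple of 8; total 24 bytes, alignment 8
vy at 0 (size 1, align 1) → ends 1
pad 3 to align 4 for hp
hp at 4 (size 4, align 4) → ends 8
vx at 8 (size 4, align 4) → ends 12
pad 4 to align 8 for cooldown
cooldown at 16 (size 24, align 8) → ends 40
x at 40 (size 8, align 8) → ends 48
state at 48 (size 8, align 8) → ends 56
z at 56 (size 1, align 1) → ends 57
pad 1 to align 2 for target
target at 58 (size 2, align 2) → ends 60
id at 60 (size 20, align 4) → ends 80
total 80 bytes, alignment 8

80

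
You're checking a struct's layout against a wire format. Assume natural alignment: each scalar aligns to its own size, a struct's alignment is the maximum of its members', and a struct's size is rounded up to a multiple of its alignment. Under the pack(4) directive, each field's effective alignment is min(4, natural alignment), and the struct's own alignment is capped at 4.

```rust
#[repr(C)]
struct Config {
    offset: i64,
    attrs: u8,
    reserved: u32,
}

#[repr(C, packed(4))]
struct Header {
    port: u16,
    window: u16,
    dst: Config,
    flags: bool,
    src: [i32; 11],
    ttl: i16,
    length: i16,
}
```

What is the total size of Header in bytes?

Config: 0..8  offset  (8B, 8-aligned); 8..9  attrs  (1B, 1-aligned); 9..12  -- padding (3B); 12..16  reserved  (4B, 4-aligned); sizeof = 16, alignof = 8
0..2  port  (2B, 2-aligned)
2..4  window  (2B, 2-aligned)
4..20  dst  (16B, 4-aligned)
20..21  flags  (1B, 1-aligned)
21..24  -- padding (3B)
24..68  src  (44B, 4-aligned)
68..70  ttl  (2B, 2-aligned)
70..72  length  (2B, 2-aligned)
sizeof = 72, alignof = 4

72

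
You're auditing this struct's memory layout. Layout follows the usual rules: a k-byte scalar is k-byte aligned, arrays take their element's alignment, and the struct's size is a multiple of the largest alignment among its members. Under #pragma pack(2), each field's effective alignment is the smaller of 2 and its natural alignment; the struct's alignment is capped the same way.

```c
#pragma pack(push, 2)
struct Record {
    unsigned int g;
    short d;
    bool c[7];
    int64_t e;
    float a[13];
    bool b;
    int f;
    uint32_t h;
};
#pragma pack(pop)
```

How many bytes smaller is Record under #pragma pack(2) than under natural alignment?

natural layout:
  @0: g [4B, align 4] → 4
  @4: d [2B, align 2] → 6
  @6: c [7B, align 1] → 13
  +3 pad (align 8)
  @16: e [8B, align 8] → 24
  @24: a [52B, align 4] → 76
  @76: b [1B, align 1] → 77
  +3 pad (align 4)
  @80: f [4B, align 4] → 84
  @84: h [4B, align 4] → 88
  size 88, align 8
packed(2) layout:
  @0: g [4B, align 2] → 4
  @4: d [2B, align 2] → 6
  @6: c [7B, align 1] → 13
  +1 pad (align 2)
  @14: e [8B, align 2] → 22
  @22: a [52B, align 2] → 74
  @74: b [1B, align 1] → 75
  +1 pad (align 2)
  @76: f [4B, align 2] → 80
  @80: h [4B, align 2] → 84
  size 84, align 2
88 − 84 = 4

4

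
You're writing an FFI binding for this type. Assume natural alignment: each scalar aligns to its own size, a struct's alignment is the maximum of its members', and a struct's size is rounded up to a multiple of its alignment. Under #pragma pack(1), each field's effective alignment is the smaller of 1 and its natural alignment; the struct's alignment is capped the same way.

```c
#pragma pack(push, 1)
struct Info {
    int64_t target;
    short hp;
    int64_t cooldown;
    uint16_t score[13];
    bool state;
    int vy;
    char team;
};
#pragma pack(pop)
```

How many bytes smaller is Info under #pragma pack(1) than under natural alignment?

natural layout:
  @0: target [8B, align 8] → 8
  @8: hp [2B, align 2] → 10
  +6 pad (align 8)
  @16: cooldown [8B, align 8] → 24
  @24: score [26B, align 2] → 50
  @50: state [1B, align 1] → 51
  +1 pad (align 4)
  @52: vy [4B, align 4] → 56
  @56: team [1B, align 1] → 57
  +7 tail pad (align 8)
  size 64, align 8
packed(1) layout:
  @0: target [8B, align 1] → 8
  @8: hp [2B, align 1] → 10
  @10: cooldown [8B, align 1] → 18
  @18: score [26B, align 1] → 44
  @44: state [1B, align 1] → 45
  @45: vy [4B, align 1] → 49
  @49: team [1B, align 1] → 50
  size 50, align 1
64 − 50 = 14

14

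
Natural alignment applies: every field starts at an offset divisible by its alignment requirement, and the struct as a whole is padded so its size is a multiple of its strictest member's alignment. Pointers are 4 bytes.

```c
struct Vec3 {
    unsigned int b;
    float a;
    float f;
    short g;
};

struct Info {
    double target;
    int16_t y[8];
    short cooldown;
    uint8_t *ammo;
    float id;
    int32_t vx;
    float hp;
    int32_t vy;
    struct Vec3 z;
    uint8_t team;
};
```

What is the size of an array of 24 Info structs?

Vec3: b at 0 (size 4, align 4) → ends 4; a at 4 (size 4, align 4) → ends 8; f at 8 (size 4, align 4) → ends 12; g at 12 (size 2, align 2) → ends 14; tail pad 2 to reach multiple of 4; total 16 bytes, alignment 4
target at 0 (size 8, align 8) → ends 8
y at 8 (size 16, align 2) → ends 24
cooldown at 24 (size 2, align 2) → ends 26
pad 2 to align 4 for ammo
ammo at 28 (size 4, align 4) → ends 32
id at 32 (size 4, align 4) → ends 36
vx at 36 (size 4, align 4) → ends 40
hp at 40 (size 4, align 4) → ends 44
vy at 44 (size 4, align 4) → ends 48
z at 48 (size 16, align 4) → ends 64
team at 64 (size 1, align 1) → ends 65
tail pad 7 to reach multiple of 8
total 72 bytes, alignment 8
array of 24: 24 × 72 = 1728

1728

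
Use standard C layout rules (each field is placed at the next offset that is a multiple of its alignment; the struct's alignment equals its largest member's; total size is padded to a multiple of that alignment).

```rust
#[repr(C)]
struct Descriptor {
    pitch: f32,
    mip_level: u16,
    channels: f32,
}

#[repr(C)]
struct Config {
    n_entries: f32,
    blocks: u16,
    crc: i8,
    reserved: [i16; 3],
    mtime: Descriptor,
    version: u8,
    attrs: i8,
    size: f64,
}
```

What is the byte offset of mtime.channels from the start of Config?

24

Descriptor: pitch at 0 (size 4, align 4) → ends 4; mip_level at 4 (size 2, align 2) → ends 6; pad 2 to align 4 for channels; channels at 8 (size 4, align 4) → ends 12; total 12 bytes, alignment 4
n_entries at 0 (size 4, align 4) → ends 4
blocks at 4 (size 2, align 2) → ends 6
crc at 6 (size 1, align 1) → ends 7
pad 1 to align 2 for reserved
reserved at 8 (size 6, align 2) → ends 14
pad 2 to align 4 for mtime
mtime at 16 (size 12, align 4) → ends 28
within Descriptor: channels at 8
16 + 8 = 24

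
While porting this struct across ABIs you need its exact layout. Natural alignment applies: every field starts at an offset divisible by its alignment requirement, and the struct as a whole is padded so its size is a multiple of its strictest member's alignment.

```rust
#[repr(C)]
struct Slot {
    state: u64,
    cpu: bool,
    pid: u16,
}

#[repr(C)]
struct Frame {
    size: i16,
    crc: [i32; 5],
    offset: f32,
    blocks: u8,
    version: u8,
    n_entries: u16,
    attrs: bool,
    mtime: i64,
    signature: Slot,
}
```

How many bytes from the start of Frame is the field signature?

Slot: @0: state [8B, align 8] → 8; @8: cpu [1B, align 1] → 9; +1 pad (align 2); @10: pid [2B, align 2] → 12; +4 tail pad (align 8); size 16, align 8
@0: size [2B, align 2] → 2
+2 pad (align 4)
@4: crc [20B, align 4] → 24
@24: offset [4B, align 4] → 28
@28: blocks [1B, align 1] → 29
@29: version [1B, align 1] → 30
@30: n_entries [2B, align 2] → 32
@32: attrs [1B, align 1] → 33
+7 pad (align 8)
@40: mtime [8B, align 8] → 48
@48: signature [16B, align 8] → 64

48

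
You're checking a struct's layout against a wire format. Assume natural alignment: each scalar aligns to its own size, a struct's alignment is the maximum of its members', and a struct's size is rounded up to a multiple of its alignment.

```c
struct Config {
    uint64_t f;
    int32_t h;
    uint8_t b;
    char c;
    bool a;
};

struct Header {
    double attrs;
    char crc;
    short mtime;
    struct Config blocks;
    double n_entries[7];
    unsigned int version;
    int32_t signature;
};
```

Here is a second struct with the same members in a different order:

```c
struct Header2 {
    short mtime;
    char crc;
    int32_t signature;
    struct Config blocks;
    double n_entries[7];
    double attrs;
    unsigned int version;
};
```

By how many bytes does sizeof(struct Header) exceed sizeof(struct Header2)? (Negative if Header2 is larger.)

0

Config: 0..8  f  (8B, 8-aligned); 8..12  h  (4B, 4-aligned); 12..13  b  (1B, 1-aligned); 13..14  c  (1B, 1-aligned); 14..15  a  (1B, 1-aligned); 15..16  -- tail padding (1B); sizeof = 16, alignof = 8
0..8  attrs  (8B, 8-aligned)
8..9  crc  (1B, 1-aligned)
9..10  -- padding (1B)
10..12  mtime  (2B, 2-aligned)
12..16  -- padding (4B)
16..32  blocks  (16B, 8-aligned)
32..88  n_entries  (56B, 8-aligned)
88..92  version  (4B, 4-aligned)
92..96  signature  (4B, 4-aligned)
sizeof = 96, alignof = 8
— Header2 —
0..2  mtime  (2B, 2-aligned)
2..3  crc  (1B, 1-aligned)
3..4  -- padding (1B)
4..8  signature  (4B, 4-aligned)
8..24  blocks  (16B, 8-aligned)
24..80  n_entries  (56B, 8-aligned)
80..88  attrs  (8B, 8-aligned)
88..92  version  (4B, 4-aligned)
92..96  -- tail padding (4B)
sizeof = 96, alignof = 8
96 − 96 = 0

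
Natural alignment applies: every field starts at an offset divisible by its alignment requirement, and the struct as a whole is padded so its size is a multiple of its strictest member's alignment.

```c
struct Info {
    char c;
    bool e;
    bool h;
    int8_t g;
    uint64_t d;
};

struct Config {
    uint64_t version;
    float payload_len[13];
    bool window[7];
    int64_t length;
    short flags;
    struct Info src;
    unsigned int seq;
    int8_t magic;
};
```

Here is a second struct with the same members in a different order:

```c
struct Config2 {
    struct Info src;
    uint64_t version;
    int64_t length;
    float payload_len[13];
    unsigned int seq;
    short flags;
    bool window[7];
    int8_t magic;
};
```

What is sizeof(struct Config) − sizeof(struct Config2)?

8

Info: 0..1  c  (1B, 1-aligned); 1..2  e  (1B, 1-aligned); 2..3  h  (1B, 1-aligned); 3..4  g  (1B, 1-aligned); 4..8  -- padding (4B); 8..16  d  (8B, 8-aligned); sizeof = 16, alignof = 8
0..8  version  (8B, 8-aligned)
8..60  payload_len  (52B, 4-aligned)
60..67  window  (7B, 1-aligned)
67..72  -- padding (5B)
72..80  length  (8B, 8-aligned)
80..82  flags  (2B, 2-aligned)
82..88  -- padding (6B)
88..104  src  (16B, 8-aligned)
104..108  seq  (4B, 4-aligned)
108..109  magic  (1B, 1-aligned)
109..112  -- tail padding (3B)
sizeof = 112, alignof = 8
— Config2 —
0..16  src  (16B, 8-aligned)
16..24  version  (8B, 8-aligned)
24..32  length  (8B, 8-aligned)
32..84  payload_len  (52B, 4-aligned)
84..88  seq  (4B, 4-aligned)
88..90  flags  (2B, 2-aligned)
90..97  window  (7B, 1-aligned)
97..98  magic  (1B, 1-aligned)
98..104  -- tail padding (6B)
sizeof = 104, alignof = 8
112 − 104 = 8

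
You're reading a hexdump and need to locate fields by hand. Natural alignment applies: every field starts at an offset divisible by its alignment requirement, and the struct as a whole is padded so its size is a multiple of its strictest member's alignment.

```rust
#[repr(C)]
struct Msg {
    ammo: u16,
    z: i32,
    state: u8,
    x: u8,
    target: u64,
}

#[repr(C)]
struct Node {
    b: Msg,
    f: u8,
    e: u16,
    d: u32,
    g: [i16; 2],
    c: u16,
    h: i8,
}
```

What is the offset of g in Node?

32

Msg: @0: ammo [2B, align 2] → 2; +2 pad (align 4); @4: z [4B, align 4] → 8; @8: state [1B, align 1] → 9; @9: x [1B, align 1] → 10; +6 pad (align 8); @16: target [8B, align 8] → 24; size 24, align 8
@0: b [24B, align 8] → 24
@24: f [1B, align 1] → 25
+1 pad (align 2)
@26: e [2B, align 2] → 28
@28: d [4B, align 4] → 32
@32: g [4B, align 2] → 36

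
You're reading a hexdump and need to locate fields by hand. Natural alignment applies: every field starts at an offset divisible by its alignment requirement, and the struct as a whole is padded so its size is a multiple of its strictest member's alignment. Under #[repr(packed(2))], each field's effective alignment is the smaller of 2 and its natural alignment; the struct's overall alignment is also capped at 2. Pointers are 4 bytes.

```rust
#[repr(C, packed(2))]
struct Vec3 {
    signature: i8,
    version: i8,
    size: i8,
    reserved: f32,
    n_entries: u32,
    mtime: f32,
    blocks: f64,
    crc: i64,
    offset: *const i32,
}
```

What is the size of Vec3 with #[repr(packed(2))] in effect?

36

signature at 0 (size 1, align 1) → ends 1
version at 1 (size 1, align 1) → ends 2
size at 2 (size 1, align 1) → ends 3
pad 1 to align 2 for reserved
reserved at 4 (size 4, align 2) → ends 8
n_entries at 8 (size 4, align 2) → ends 12
mtime at 12 (size 4, align 2) → ends 16
blocks at 16 (size 8, align 2) → ends 24
crc at 24 (size 8, align 2) → ends 32
offset at 32 (size 4, align 2) → ends 36
total 36 bytes, alignment 2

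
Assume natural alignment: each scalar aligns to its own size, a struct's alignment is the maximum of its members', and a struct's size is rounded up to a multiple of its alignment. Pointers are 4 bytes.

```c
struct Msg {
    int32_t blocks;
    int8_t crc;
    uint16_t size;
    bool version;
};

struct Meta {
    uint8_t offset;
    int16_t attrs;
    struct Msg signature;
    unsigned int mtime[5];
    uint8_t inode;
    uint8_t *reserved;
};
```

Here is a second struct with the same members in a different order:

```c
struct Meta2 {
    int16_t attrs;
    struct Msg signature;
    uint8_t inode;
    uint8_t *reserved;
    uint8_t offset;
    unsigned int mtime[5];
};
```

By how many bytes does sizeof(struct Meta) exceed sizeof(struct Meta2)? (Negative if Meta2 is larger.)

-4

Msg: @0: blocks [4B, align 4] → 4; @4: crc [1B, align 1] → 5; +1 pad (align 2); @6: size [2B, align 2] → 8; @8: version [1B, align 1] → 9; +3 tail pad (align 4); size 12, align 4
@0: offset [1B, align 1] → 1
+1 pad (align 2)
@2: attrs [2B, align 2] → 4
@4: signature [12B, align 4] → 16
@16: mtime [20B, align 4] → 36
@36: inode [1B, align 1] → 37
+3 pad (align 4)
@40: reserved [4B, align 4] → 44
size 44, align 4
— Meta2 —
@0: attrs [2B, align 2] → 2
+2 pad (align 4)
@4: signature [12B, align 4] → 16
@16: inode [1B, align 1] → 17
+3 pad (align 4)
@20: reserved [4B, align 4] → 24
@24: offset [1B, align 1] → 25
+3 pad (align 4)
@28: mtime [20B, align 4] → 48
size 48, align 4
44 − 48 = -4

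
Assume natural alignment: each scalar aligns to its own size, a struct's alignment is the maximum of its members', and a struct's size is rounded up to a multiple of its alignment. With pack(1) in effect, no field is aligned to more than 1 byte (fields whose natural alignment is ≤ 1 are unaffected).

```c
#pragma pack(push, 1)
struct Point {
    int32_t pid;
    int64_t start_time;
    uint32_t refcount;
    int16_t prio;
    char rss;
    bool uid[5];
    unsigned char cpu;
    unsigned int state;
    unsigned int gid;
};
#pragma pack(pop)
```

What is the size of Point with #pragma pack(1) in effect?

0..4  pid  (4B, 1-aligned)
4..12  start_time  (8B, 1-aligned)
12..16  refcount  (4B, 1-aligned)
16..18  prio  (2B, 1-aligned)
18..19  rss  (1B, 1-aligned)
19..24  uid  (5B, 1-aligned)
24..25  cpu  (1B, 1-aligned)
25..29  state  (4B, 1-aligned)
29..33  gid  (4B, 1-aligned)
sizeof = 33, alignof = 1

33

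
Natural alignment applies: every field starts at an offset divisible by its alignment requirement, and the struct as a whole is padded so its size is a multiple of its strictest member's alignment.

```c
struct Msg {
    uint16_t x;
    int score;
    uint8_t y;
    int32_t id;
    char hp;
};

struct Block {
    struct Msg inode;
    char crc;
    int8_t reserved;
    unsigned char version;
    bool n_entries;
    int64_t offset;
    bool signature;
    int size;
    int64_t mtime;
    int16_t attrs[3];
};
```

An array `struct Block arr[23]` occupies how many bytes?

Msg: @0: x [2B, align 2] → 2; +2 pad (align 4); @4: score [4B, align 4] → 8; @8: y [1B, align 1] → 9; +3 pad (align 4); @12: id [4B, align 4] → 16; @16: hp [1B, align 1] → 17; +3 tail pad (align 4); size 20, align 4
@0: inode [20B, align 4] → 20
@20: crc [1B, align 1] → 21
@21: reserved [1B, align 1] → 22
@22: version [1B, align 1] → 23
@23: n_entries [1B, align 1] → 24
@24: offset [8B, align 8] → 32
@32: signature [1B, align 1] → 33
+3 pad (align 4)
@36: size [4B, align 4] → 40
@40: mtime [8B, align 8] → 48
@48: attrs [6B, align 2] → 54
+2 tail pad (align 8)
size 56, align 8
array of 23: 23 × 56 = 1288

1288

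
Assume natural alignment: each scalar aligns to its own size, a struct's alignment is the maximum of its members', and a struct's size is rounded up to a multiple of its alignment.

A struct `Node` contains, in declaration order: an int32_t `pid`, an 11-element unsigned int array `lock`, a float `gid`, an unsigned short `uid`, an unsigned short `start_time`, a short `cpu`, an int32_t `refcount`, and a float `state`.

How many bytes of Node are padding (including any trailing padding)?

pid at 0 (size 4, align 4) → ends 4
lock at 4 (size 44, align 4) → ends 48
gid at 48 (size 4, align 4) → ends 52
uid at 52 (size 2, align 2) → ends 54
start_time at 54 (size 2, align 2) → ends 56
cpu at 56 (size 2, align 2) → ends 58
pad 2 to align 4 for refcount
refcount at 60 (size 4, align 4) → ends 64
state at 64 (size 4, align 4) → ends 68
total 68 bytes, alignment 4
data bytes 66, size 68 → padding 2

2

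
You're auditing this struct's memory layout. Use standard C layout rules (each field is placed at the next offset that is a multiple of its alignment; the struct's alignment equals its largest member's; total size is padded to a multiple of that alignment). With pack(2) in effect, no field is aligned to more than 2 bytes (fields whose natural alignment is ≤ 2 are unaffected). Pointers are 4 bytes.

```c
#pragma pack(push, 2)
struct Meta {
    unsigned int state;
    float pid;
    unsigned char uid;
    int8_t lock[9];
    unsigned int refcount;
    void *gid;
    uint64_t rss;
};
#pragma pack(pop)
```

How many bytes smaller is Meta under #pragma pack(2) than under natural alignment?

natural layout:
  @0: state [4B, align 4] → 4
  @4: pid [4B, align 4] → 8
  @8: uid [1B, align 1] → 9
  @9: lock [9B, align 1] → 18
  +2 pad (align 4)
  @20: refcount [4B, align 4] → 24
  @24: gid [4B, align 4] → 28
  +4 pad (align 8)
  @32: rss [8B, align 8] → 40
  size 40, align 8
packed(2) layout:
  @0: state [4B, align 2] → 4
  @4: pid [4B, align 2] → 8
  @8: uid [1B, align 1] → 9
  @9: lock [9B, align 1] → 18
  @18: refcount [4B, align 2] → 22
  @22: gid [4B, align 2] → 26
  @26: rss [8B, align 2] → 34
  size 34, align 2
40 − 34 = 6

6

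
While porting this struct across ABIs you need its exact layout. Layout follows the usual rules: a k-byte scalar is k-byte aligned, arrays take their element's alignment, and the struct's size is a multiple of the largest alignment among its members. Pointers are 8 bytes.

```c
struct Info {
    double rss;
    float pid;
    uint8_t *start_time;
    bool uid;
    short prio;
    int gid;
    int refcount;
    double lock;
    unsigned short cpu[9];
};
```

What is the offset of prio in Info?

@0: rss [8B, align 8] → 8
@8: pid [4B, align 4] → 12
+4 pad (align 8)
@16: start_time [8B, align 8] → 24
@24: uid [1B, align 1] → 25
+1 pad (align 2)
@26: prio [2B, align 2] → 28

26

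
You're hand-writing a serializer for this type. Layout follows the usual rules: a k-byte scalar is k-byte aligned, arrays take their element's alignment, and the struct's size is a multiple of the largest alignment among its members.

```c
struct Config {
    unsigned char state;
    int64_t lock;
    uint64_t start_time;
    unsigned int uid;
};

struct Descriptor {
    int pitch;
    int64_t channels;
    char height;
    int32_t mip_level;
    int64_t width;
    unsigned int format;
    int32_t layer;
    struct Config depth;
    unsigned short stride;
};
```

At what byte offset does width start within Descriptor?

24

Config: state at 0 (size 1, align 1) → ends 1; pad 7 to align 8 for lock; lock at 8 (size 8, align 8) → ends 16; start_time at 16 (size 8, align 8) → ends 24; uid at 24 (size 4, align 4) → ends 28; tail pad 4 to reach multiple of 8; total 32 bytes, alignment 8
pitch at 0 (size 4, align 4) → ends 4
pad 4 to align 8 for channels
channels at 8 (size 8, align 8) → ends 16
height at 16 (size 1, align 1) → ends 17
pad 3 to align 4 for mip_level
mip_level at 20 (size 4, align 4) → ends 24
width at 24 (size 8, align 8) → ends 32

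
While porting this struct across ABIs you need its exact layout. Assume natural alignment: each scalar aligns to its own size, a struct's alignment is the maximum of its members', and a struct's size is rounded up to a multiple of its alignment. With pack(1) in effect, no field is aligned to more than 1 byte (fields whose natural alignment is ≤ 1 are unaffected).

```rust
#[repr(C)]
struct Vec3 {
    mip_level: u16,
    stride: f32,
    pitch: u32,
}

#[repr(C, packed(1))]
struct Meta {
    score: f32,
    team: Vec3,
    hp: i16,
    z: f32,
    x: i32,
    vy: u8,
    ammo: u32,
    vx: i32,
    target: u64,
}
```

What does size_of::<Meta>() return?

Vec3: mip_level at 0 (size 2, align 2) → ends 2; pad 2 to align 4 for stride; stride at 4 (size 4, align 4) → ends 8; pitch at 8 (size 4, align 4) → ends 12; total 12 bytes, alignment 4
score at 0 (size 4, align 1) → ends 4
team at 4 (size 12, align 1) → ends 16
hp at 16 (size 2, align 1) → ends 18
z at 18 (size 4, align 1) → ends 22
x at 22 (size 4, align 1) → ends 26
vy at 26 (size 1, align 1) → ends 27
ammo at 27 (size 4, align 1) → ends 31
vx at 31 (size 4, align 1) → ends 35
target at 35 (size 8, align 1) → ends 43
total 43 bytes, alignment 1

43 bytes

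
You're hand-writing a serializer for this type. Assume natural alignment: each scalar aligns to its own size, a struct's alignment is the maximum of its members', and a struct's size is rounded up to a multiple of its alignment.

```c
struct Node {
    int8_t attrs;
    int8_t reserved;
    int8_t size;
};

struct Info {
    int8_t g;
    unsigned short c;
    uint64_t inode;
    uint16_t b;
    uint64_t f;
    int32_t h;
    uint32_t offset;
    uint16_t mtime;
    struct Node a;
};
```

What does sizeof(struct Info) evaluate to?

48 bytes

Node: @0: attrs [1B, align 1] → 1; @1: reserved [1B, align 1] → 2; @2: size [1B, align 1] → 3; size 3, align 1
@0: g [1B, align 1] → 1
+1 pad (align 2)
@2: c [2B, align 2] → 4
+4 pad (align 8)
@8: inode [8B, align 8] → 16
@16: b [2B, align 2] → 18
+6 pad (align 8)
@24: f [8B, align 8] → 32
@32: h [4B, align 4] → 36
@36: offset [4B, align 4] → 40
@40: mtime [2B, align 2] → 42
@42: a [3B, align 1] → 45
+3 tail pad (align 8)
size 48, align 8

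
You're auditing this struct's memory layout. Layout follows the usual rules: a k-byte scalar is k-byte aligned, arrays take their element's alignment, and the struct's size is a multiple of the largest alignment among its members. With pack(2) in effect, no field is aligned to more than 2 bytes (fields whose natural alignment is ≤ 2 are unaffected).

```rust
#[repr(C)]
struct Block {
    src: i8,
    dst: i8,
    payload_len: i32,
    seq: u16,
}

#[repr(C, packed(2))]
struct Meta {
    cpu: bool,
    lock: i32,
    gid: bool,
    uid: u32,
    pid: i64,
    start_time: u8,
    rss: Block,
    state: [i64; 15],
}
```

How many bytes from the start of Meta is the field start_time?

Block: src at 0 (size 1, align 1) → ends 1; dst at 1 (size 1, align 1) → ends 2; pad 2 to align 4 for payload_len; payload_len at 4 (size 4, align 4) → ends 8; seq at 8 (size 2, align 2) → ends 10; tail pad 2 to reach multiple of 4; total 12 bytes, alignment 4
cpu at 0 (size 1, align 1) → ends 1
pad 1 to align 2 for lock
lock at 2 (size 4, align 2) → ends 6
gid at 6 (size 1, align 1) → ends 7
pad 1 to align 2 for uid
uid at 8 (size 4, align 2) → ends 12
pid at 12 (size 8, align 2) → ends 20
start_time at 20 (size 1, align 1) → ends 21

20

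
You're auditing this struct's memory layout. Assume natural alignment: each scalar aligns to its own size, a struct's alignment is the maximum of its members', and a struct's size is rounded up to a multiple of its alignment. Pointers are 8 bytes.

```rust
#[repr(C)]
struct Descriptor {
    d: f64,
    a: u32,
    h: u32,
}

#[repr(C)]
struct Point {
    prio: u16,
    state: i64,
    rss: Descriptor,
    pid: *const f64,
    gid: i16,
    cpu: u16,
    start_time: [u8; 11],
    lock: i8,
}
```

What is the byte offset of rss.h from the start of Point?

28

Descriptor: d at 0 (size 8, align 8) → ends 8; a at 8 (size 4, align 4) → ends 12; h at 12 (size 4, align 4) → ends 16; total 16 bytes, alignment 8
prio at 0 (size 2, align 2) → ends 2
pad 6 to align 8 for state
state at 8 (size 8, align 8) → ends 16
rss at 16 (size 16, align 8) → ends 32
within Descriptor: h at 12
16 + 12 = 28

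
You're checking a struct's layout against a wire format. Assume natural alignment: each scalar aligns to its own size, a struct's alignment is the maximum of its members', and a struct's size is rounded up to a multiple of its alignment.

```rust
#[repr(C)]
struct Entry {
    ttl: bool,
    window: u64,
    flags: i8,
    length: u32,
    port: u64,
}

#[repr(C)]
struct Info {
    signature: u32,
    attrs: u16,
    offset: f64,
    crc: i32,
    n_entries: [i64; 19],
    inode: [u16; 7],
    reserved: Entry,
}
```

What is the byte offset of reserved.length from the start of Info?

Entry: ttl at 0 (size 1, align 1) → ends 1; pad 7 to align 8 for window; window at 8 (size 8, align 8) → ends 16; flags at 16 (size 1, align 1) → ends 17; pad 3 to align 4 for length; length at 20 (size 4, align 4) → ends 24; port at 24 (size 8, align 8) → ends 32; total 32 bytes, alignment 8
signature at 0 (size 4, align 4) → ends 4
attrs at 4 (size 2, align 2) → ends 6
pad 2 to align 8 for offset
offset at 8 (size 8, align 8) → ends 16
crc at 16 (size 4, align 4) → ends 20
pad 4 to align 8 for n_entries
n_entries at 24 (size 152, align 8) → ends 176
inode at 176 (size 14, align 2) → ends 190
pad 2 to align 8 for reserved
reserved at 192 (size 32, align 8) → ends 224
within Entry: length at 20
192 + 20 = 212

212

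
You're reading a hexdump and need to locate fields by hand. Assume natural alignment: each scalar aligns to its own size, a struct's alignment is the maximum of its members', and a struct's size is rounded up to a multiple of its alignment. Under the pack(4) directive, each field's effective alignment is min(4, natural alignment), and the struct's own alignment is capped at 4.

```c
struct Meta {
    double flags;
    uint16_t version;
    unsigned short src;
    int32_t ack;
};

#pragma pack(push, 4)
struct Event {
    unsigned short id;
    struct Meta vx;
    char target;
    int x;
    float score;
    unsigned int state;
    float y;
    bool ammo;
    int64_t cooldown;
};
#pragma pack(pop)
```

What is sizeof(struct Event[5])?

260

Meta: flags at 0 (size 8, align 8) → ends 8; version at 8 (size 2, align 2) → ends 10; src at 10 (size 2, align 2) → ends 12; ack at 12 (size 4, align 4) → ends 16; total 16 bytes, alignment 8
id at 0 (size 2, align 2) → ends 2
pad 2 to align 4 for vx
vx at 4 (size 16, align 4) → ends 20
target at 20 (size 1, align 1) → ends 21
pad 3 to align 4 for x
x at 24 (size 4, align 4) → ends 28
score at 28 (size 4, align 4) → ends 32
state at 32 (size 4, align 4) → ends 36
y at 36 (size 4, align 4) → ends 40
ammo at 40 (size 1, align 1) → ends 41
pad 3 to align 4 for cooldown
cooldown at 44 (size 8, align 4) → ends 52
total 52 bytes, alignment 4
array of 5: 5 × 52 = 260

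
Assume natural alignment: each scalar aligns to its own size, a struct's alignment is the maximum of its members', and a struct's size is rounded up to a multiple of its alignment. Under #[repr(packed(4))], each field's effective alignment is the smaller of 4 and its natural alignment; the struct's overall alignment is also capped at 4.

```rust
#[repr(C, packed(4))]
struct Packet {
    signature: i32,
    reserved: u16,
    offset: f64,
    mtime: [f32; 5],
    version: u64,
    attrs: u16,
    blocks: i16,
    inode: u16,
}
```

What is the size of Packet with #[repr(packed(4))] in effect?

52

signature at 0 (size 4, align 4) → ends 4
reserved at 4 (size 2, align 2) → ends 6
pad 2 to align 4 for offset
offset at 8 (size 8, align 4) → ends 16
mtime at 16 (size 20, align 4) → ends 36
version at 36 (size 8, align 4) → ends 44
attrs at 44 (size 2, align 2) → ends 46
blocks at 46 (size 2, align 2) → ends 48
inode at 48 (size 2, align 2) → ends 50
tail pad 2 to reach multiple of 4
total 52 bytes, alignment 4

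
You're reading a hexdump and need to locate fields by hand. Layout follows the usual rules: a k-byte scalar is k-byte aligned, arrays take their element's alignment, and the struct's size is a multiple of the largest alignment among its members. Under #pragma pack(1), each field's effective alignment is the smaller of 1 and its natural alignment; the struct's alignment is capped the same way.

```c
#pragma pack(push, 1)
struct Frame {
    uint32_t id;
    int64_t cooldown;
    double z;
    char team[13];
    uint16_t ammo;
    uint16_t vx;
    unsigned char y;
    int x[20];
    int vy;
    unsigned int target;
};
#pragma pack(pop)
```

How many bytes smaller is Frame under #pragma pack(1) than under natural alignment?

10

natural layout:
  @0: id [4B, align 4] → 4
  +4 pad (align 8)
  @8: cooldown [8B, align 8] → 16
  @16: z [8B, align 8] → 24
  @24: team [13B, align 1] → 37
  +1 pad (align 2)
  @38: ammo [2B, align 2] → 40
  @40: vx [2B, align 2] → 42
  @42: y [1B, align 1] → 43
  +1 pad (align 4)
  @44: x [80B, align 4] → 124
  @124: vy [4B, align 4] → 128
  @128: target [4B, align 4] → 132
  +4 tail pad (align 8)
  size 136, align 8
packed(1) layout:
  @0: id [4B, align 1] → 4
  @4: cooldown [8B, align 1] → 12
  @12: z [8B, align 1] → 20
  @20: team [13B, align 1] → 33
  @33: ammo [2B, align 1] → 35
  @35: vx [2B, align 1] → 37
  @37: y [1B, align 1] → 38
  @38: x [80B, align 1] → 118
  @118: vy [4B, align 1] → 122
  @122: target [4B, align 1] → 126
  size 126, align 1
136 − 126 = 10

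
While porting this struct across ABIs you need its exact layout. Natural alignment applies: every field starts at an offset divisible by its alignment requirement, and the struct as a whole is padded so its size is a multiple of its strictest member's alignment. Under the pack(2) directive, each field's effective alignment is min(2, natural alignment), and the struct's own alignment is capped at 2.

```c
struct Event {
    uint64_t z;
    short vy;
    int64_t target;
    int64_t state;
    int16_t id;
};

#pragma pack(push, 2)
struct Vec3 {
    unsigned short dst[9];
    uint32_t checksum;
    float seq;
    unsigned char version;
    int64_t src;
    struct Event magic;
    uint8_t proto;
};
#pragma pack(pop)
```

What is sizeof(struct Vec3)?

78

Event: z at 0 (size 8, align 8) → ends 8; vy at 8 (size 2, align 2) → ends 10; pad 6 to align 8 for target; target at 16 (size 8, align 8) → ends 24; state at 24 (size 8, align 8) → ends 32; id at 32 (size 2, align 2) → ends 34; tail pad 6 to reach multiple of 8; total 40 bytes, alignment 8
dst at 0 (size 18, align 2) → ends 18
checksum at 18 (size 4, align 2) → ends 22
seq at 22 (size 4, align 2) → ends 26
version at 26 (size 1, align 1) → ends 27
pad 1 to align 2 for src
src at 28 (size 8, align 2) → ends 36
magic at 36 (size 40, align 2) → ends 76
proto at 76 (size 1, align 1) → ends 77
tail pad 1 to reach multiple of 2
total 78 bytes, alignment 2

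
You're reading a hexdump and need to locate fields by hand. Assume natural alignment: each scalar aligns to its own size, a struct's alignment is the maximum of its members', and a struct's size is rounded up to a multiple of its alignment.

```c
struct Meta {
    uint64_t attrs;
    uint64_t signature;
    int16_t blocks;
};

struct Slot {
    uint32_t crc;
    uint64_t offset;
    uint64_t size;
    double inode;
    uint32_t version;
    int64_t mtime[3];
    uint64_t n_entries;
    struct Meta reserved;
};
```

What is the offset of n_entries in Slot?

64

Meta: 0..8  attrs  (8B, 8-aligned); 8..16  signature  (8B, 8-aligned); 16..18  blocks  (2B, 2-aligned); 18..24  -- tail padding (6B); sizeof = 24, alignof = 8
0..4  crc  (4B, 4-aligned)
4..8  -- padding (4B)
8..16  offset  (8B, 8-aligned)
16..24  size  (8B, 8-aligned)
24..32  inode  (8B, 8-aligned)
32..36  version  (4B, 4-aligned)
36..40  -- padding (4B)
40..64  mtime  (24B, 8-aligned)
64..72  n_entries  (8B, 8-aligned)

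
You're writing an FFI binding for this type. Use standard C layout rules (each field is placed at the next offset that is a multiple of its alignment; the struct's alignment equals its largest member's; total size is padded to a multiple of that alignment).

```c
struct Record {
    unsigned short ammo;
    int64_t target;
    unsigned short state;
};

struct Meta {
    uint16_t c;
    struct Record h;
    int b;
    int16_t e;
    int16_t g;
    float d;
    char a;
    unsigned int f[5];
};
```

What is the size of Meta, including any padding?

72

Record: ammo at 0 (size 2, align 2) → ends 2; pad 6 to align 8 for target; target at 8 (size 8, align 8) → ends 16; state at 16 (size 2, align 2) → ends 18; tail pad 6 to reach multiple of 8; total 24 bytes, alignment 8
c at 0 (size 2, align 2) → ends 2
pad 6 to align 8 for h
h at 8 (size 24, align 8) → ends 32
b at 32 (size 4, align 4) → ends 36
e at 36 (size 2, align 2) → ends 38
g at 38 (size 2, align 2) → ends 40
d at 40 (size 4, align 4) → ends 44
a at 44 (size 1, align 1) → ends 45
pad 3 to align 4 for f
f at 48 (size 20, align 4) → ends 68
tail pad 4 to reach multiple of 8
total 72 bytes, alignment 8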